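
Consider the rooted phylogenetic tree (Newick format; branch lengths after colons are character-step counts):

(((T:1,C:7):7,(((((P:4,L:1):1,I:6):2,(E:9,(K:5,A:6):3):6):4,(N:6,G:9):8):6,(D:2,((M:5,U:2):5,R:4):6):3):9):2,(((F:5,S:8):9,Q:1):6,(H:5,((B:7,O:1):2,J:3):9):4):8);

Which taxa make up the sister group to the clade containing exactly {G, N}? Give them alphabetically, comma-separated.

The clade containing exactly {G, N} attaches to the tree at the node subtending ((((P,L),I),(E,(K,A))),(N,G)).
The other lineage descending from that same node — the sister group — is (((P,L),I),(E,(K,A))); its 6 tips in alphabetical order are the answer.

A, E, I, K, L, P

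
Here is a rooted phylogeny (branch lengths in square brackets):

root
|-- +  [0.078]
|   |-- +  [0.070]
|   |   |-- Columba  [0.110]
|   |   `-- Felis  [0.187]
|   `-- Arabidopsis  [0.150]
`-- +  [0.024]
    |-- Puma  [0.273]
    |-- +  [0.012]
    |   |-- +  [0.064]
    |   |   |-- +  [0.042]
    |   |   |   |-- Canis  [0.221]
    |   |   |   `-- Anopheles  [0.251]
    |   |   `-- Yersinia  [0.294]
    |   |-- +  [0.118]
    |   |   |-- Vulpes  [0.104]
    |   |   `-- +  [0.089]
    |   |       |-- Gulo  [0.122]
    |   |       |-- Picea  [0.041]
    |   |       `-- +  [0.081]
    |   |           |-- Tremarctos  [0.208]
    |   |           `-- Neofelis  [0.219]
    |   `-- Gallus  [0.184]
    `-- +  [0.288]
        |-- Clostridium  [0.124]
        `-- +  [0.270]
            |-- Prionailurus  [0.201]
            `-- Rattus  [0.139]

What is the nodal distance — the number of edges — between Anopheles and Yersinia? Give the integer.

3

The MRCA of Anopheles and Yersinia is the node subtending ((Canis,Anopheles),Yersinia).
From Anopheles up to that node: 2 branches. From Yersinia up to the same node: 1 branch. Total: 2 + 1 = 3.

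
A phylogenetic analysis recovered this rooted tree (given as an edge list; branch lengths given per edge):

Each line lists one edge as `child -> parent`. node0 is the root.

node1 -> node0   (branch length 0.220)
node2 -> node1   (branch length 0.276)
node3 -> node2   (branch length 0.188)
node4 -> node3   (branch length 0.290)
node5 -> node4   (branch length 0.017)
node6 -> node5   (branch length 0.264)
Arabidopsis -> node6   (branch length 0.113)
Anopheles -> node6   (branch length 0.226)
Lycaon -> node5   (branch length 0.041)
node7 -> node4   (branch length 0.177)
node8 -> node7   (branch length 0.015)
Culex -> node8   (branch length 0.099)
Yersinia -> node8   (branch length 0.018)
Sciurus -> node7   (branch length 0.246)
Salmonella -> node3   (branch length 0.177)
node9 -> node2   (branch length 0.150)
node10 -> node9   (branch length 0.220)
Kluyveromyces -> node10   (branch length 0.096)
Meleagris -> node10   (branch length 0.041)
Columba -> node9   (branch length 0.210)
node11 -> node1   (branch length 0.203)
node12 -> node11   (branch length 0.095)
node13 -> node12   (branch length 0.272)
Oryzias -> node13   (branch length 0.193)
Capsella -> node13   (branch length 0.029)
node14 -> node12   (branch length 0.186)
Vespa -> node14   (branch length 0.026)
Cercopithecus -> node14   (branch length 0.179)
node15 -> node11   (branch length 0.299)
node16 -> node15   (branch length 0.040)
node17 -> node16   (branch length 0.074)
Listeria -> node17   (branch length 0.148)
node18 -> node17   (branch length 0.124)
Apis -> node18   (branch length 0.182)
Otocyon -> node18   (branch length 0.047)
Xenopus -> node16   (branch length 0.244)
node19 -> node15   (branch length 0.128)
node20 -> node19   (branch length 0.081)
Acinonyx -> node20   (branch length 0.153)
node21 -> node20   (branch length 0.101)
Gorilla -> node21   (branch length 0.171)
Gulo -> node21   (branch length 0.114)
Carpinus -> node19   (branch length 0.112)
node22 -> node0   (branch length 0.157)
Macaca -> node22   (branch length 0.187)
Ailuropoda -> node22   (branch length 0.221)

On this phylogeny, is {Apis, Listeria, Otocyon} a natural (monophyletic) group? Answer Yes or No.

Yes

The most recent common ancestor of these taxa subtends (Listeria,(Apis,Otocyon)).
That clade has exactly 3 tips — every listed taxon and nothing else — so the group is monophyletic.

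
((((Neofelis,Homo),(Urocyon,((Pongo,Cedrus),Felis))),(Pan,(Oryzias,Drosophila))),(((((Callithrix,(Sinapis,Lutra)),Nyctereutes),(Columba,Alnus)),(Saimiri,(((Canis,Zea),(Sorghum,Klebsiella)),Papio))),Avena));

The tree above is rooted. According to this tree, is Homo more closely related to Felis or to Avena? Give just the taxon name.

Felis

The MRCA of Homo and Felis subtends ((Neofelis,Homo),(Urocyon,((Pongo,Cedrus),Felis))) (6 taxa).
The MRCA of Homo and Avena is the root, subtending the entire tree (22 taxa).
The first is nested inside the second, so Homo shares a more recent common ancestor with Felis.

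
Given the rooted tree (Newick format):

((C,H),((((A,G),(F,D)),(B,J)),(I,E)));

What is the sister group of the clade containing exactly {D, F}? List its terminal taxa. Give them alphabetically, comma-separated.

A, G

The clade containing exactly {D, F} attaches to the tree at the node subtending ((A,G),(F,D)).
The other lineage descending from that same node — the sister group — is (A,G); its 2 tips in alphabetical order are the answer.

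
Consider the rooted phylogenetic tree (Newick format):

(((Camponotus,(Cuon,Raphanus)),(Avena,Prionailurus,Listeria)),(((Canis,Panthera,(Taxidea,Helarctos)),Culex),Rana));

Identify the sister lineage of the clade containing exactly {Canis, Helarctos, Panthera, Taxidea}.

The clade containing exactly {Canis, Helarctos, Panthera, Taxidea} attaches to the tree at the node subtending ((Canis,Panthera,(Taxidea,Helarctos)),Culex).
The other lineage descending from that same node — the sister group — is the single tip Culex.

Culex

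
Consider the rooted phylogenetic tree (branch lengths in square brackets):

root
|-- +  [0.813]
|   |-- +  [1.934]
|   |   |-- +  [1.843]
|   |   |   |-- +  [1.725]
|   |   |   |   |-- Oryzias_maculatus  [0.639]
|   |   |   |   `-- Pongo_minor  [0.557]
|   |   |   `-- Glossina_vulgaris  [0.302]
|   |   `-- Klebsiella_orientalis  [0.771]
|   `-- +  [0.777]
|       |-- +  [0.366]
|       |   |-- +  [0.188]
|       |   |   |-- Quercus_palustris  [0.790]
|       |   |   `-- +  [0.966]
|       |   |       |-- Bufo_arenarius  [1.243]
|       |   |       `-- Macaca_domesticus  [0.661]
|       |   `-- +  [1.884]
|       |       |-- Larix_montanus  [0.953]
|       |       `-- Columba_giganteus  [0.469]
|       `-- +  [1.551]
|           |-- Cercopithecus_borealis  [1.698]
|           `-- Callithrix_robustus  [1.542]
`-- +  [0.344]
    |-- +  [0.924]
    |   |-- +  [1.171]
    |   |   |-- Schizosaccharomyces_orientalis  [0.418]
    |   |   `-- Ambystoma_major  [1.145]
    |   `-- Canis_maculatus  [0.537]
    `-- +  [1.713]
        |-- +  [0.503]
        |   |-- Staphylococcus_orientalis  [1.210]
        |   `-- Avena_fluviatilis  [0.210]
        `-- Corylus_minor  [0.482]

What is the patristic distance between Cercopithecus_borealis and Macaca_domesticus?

The path runs Cercopithecus_borealis → … → MRCA → … → Macaca_domesticus; the MRCA is the node subtending (((Quercus_palustris,(Bufo_arenarius,Macaca_domesticus)),(Larix_montanus,Columba_giganteus)),(Cercopithecus_borealis,Callithrix_robustus)).
Branch lengths along that path: 1.698 + 1.551 + 0.366 + 0.188 + 0.966 + 0.661 = 5.430.

5.430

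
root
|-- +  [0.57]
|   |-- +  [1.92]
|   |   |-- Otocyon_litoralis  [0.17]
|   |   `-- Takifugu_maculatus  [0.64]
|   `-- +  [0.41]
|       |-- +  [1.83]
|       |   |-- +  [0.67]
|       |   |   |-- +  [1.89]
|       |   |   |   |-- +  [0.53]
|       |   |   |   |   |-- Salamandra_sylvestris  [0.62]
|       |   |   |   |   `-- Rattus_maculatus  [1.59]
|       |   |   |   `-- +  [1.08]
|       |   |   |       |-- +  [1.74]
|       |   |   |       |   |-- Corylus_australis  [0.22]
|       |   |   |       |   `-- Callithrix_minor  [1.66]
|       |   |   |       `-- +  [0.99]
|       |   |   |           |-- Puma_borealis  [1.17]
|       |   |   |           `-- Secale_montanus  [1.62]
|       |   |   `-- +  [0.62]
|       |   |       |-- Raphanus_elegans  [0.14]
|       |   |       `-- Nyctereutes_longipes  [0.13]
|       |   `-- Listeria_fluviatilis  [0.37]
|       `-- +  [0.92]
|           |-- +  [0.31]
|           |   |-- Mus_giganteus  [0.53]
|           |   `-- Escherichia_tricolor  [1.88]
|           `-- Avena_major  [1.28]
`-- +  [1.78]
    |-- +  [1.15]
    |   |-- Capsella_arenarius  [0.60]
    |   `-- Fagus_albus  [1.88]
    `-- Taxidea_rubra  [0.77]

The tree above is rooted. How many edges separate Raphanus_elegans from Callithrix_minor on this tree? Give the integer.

6

The MRCA of Raphanus_elegans and Callithrix_minor is the node subtending (((Salamandra_sylvestris,Rattus_maculatus),((Corylus_australis,Callithrix_minor),(Puma_borealis,Secale_montanus))),(Raphanus_elegans,Nyctereutes_longipes)).
From Raphanus_elegans up to that node: 2 branches. From Callithrix_minor up to the same node: 4 branches. Total: 2 + 4 = 6.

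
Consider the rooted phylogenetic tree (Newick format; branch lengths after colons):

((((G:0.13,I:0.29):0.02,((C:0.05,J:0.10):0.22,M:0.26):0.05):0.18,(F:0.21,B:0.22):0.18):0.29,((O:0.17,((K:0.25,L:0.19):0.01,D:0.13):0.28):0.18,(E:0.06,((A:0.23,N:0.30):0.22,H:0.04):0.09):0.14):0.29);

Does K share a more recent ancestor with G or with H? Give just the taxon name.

The MRCA of K and H subtends ((O,((K,L),D)),(E,((A,N),H))) (8 taxa).
The MRCA of K and G is the root, subtending the entire tree (15 taxa).
The first is nested inside the second, so K shares a more recent common ancestor with H.

H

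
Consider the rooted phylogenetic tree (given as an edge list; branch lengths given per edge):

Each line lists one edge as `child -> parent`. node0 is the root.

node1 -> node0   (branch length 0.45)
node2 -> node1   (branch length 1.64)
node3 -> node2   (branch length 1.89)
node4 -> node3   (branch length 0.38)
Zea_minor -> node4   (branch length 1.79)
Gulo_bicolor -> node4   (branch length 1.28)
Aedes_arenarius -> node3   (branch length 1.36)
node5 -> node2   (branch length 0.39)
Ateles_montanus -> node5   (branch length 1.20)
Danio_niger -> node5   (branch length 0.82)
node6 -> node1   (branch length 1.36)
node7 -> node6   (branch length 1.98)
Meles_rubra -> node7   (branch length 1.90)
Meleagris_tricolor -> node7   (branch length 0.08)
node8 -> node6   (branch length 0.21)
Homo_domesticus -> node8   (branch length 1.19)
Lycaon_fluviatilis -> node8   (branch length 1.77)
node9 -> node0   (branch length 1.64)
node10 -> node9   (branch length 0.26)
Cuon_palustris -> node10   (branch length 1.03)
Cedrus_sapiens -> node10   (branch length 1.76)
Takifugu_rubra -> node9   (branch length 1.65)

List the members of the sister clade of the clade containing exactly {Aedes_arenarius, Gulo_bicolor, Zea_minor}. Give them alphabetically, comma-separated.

The clade containing exactly {Aedes_arenarius, Gulo_bicolor, Zea_minor} attaches to the tree at the node subtending (((Zea_minor,Gulo_bicolor),Aedes_arenarius),(Ateles_montanus,Danio_niger)).
The other lineage descending from that same node — the sister group — is (Ateles_montanus,Danio_niger); its 2 tips in alphabetical order are the answer.

Ateles_montanus, Danio_niger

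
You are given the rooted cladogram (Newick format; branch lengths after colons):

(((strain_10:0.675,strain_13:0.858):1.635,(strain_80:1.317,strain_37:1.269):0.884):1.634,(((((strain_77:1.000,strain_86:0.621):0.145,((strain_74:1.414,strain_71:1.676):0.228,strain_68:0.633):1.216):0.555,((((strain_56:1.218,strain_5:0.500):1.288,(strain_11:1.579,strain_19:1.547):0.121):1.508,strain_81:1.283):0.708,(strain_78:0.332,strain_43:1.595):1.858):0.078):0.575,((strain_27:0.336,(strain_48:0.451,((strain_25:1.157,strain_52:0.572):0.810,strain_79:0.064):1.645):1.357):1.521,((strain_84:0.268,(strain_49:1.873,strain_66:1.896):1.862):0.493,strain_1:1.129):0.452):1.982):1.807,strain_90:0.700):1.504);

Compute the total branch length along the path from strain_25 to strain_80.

The path runs strain_25 → … → MRCA → … → strain_80; the MRCA is the root of the tree.
Branch lengths along that path: 1.157 + 0.810 + 1.645 + 1.357 + 1.521 + 1.982 + 1.807 + 1.504 + 1.634 + 0.884 + 1.317 = 15.618.

15.618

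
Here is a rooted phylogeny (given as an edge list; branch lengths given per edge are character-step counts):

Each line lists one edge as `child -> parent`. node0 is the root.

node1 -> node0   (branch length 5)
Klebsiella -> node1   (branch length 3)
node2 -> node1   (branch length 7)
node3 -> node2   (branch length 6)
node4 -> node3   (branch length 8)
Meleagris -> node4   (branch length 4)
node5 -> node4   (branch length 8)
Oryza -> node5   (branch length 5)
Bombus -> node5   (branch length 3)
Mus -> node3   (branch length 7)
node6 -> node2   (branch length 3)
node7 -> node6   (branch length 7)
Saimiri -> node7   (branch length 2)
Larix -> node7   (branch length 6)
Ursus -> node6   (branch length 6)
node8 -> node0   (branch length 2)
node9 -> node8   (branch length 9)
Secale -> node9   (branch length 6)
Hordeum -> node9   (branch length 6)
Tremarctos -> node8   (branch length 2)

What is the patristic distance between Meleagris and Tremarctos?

The path runs Meleagris → … → MRCA → … → Tremarctos; the MRCA is the root of the tree.
Branch lengths along that path: 4 + 8 + 6 + 7 + 5 + 2 + 2 = 34.

34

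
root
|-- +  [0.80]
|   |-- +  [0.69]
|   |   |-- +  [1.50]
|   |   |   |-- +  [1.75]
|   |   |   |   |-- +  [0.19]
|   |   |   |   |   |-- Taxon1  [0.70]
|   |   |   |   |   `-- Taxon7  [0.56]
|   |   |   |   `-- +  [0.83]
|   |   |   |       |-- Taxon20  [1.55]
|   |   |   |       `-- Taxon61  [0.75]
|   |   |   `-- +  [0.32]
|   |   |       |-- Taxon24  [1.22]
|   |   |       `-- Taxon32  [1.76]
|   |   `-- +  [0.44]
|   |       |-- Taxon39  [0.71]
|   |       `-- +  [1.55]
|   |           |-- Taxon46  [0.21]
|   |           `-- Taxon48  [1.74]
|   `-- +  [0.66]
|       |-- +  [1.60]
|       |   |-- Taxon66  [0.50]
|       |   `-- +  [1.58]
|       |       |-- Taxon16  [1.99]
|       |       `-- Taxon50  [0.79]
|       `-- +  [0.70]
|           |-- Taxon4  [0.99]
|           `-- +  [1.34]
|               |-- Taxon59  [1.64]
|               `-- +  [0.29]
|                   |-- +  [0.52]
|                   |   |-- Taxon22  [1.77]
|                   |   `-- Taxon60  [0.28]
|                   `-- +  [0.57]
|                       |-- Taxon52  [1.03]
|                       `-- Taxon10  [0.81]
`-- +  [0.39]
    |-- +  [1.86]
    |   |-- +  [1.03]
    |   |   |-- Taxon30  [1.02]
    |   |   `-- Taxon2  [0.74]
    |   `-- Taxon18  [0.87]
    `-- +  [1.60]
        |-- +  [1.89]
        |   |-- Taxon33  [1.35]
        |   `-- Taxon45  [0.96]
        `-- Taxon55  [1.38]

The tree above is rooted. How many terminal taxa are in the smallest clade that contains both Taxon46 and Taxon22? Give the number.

The MRCA of Taxon46 and Taxon22 is the node subtending (((((Taxon1,Taxon7),(Taxon20,Taxon61)),(Taxon24,Taxon32)),(Taxon39,(Taxon46,Taxon48))),((Taxon66,(Taxon16,Taxon50)),(Taxon4,(Taxon59,((Taxon22,Taxon60),(Taxon52,Taxon10)))))).
That clade contains 18 terminal taxa: Taxon1, Taxon10, Taxon16, Taxon20, Taxon22, Taxon24, Taxon32, Taxon39, Taxon4, Taxon46, Taxon48, Taxon50, Taxon52, Taxon59, Taxon60, Taxon61, Taxon66, Taxon7.

18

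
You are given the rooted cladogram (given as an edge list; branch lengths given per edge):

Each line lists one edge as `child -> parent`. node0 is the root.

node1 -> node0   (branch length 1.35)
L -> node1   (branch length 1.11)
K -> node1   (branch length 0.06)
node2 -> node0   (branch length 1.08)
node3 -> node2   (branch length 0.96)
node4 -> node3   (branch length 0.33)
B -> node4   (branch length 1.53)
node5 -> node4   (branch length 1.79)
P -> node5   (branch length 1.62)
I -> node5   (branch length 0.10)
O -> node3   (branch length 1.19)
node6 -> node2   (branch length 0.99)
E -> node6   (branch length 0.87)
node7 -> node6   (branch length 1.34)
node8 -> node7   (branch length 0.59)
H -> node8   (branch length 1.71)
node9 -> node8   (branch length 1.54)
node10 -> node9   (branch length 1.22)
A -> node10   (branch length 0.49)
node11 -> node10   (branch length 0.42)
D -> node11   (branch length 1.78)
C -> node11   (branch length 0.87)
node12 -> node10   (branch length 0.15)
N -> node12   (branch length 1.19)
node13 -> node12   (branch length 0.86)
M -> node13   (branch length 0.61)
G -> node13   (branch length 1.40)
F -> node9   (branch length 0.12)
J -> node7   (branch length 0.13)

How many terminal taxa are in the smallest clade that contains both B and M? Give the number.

14

The MRCA of B and M is the node subtending (((B,(P,I)),O),(E,((H,((A,(D,C),(N,(M,G))),F)),J))).
That clade contains 14 terminal taxa: A, B, C, D, E, F, G, H, I, J, M, N, O, P.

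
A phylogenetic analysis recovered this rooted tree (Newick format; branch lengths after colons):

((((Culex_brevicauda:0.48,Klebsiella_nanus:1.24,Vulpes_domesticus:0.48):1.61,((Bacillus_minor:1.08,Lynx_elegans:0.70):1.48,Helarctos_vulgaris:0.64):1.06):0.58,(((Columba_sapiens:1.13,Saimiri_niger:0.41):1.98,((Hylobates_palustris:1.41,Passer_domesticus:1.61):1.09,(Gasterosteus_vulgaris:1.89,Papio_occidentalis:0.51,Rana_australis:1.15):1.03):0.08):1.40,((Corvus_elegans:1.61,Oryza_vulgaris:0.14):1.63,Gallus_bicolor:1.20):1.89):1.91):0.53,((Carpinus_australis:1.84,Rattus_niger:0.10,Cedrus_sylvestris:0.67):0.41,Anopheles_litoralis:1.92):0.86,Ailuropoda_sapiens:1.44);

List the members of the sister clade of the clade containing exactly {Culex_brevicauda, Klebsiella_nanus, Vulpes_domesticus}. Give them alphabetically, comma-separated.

Bacillus_minor, Helarctos_vulgaris, Lynx_elegans

The clade containing exactly {Culex_brevicauda, Klebsiella_nanus, Vulpes_domesticus} attaches to the tree at the node subtending ((Culex_brevicauda,Klebsiella_nanus,Vulpes_domesticus),((Bacillus_minor,Lynx_elegans),Helarctos_vulgaris)).
The other lineage descending from that same node — the sister group — is ((Bacillus_minor,Lynx_elegans),Helarctos_vulgaris); its 3 tips in alphabetical order are the answer.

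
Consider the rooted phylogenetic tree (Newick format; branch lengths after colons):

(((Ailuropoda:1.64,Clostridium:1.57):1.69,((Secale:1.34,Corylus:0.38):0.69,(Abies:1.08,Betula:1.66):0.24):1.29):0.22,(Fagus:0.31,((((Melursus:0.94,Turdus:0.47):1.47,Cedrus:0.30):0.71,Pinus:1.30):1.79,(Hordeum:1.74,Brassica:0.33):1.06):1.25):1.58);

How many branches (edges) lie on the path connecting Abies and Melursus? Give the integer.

The MRCA of Abies and Melursus is the root of the tree.
From Abies up to that node: 4 branches. From Melursus up to the same node: 6 branches. Total: 4 + 6 = 10.

10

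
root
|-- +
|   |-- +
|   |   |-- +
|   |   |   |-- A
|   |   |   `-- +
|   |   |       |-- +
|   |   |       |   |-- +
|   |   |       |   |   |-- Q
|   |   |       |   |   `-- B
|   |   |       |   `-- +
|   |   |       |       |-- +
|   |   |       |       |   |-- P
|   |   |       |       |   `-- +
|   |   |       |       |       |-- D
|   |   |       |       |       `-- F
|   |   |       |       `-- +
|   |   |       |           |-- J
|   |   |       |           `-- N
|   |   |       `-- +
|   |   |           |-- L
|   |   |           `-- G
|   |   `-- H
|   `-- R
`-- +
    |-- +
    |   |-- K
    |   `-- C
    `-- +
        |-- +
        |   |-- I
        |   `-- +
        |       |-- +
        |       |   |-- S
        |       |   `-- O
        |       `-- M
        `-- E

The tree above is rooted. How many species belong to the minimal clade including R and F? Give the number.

The MRCA of R and F is the node subtending (((A,(((Q,B),((P,(D,F)),(J,N))),(L,G))),H),R).
That clade contains 12 terminal taxa: A, B, D, F, G, H, J, L, N, P, Q, R.

12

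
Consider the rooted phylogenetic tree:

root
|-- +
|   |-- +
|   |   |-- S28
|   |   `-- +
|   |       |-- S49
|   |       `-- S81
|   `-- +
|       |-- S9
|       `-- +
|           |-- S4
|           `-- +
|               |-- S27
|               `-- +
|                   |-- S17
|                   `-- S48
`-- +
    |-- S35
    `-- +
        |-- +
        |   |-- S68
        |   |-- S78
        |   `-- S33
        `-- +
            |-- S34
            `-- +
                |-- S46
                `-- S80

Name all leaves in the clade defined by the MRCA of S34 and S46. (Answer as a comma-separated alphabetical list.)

S34, S46, S80

Tracing S34: it sits inside (S34,(S46,S80)).
Tracing S46: it sits inside (S46,S80).
The smallest clade enclosing both is (S34,(S46,S80)); the answer is its 3 terminal taxa in alphabetical order.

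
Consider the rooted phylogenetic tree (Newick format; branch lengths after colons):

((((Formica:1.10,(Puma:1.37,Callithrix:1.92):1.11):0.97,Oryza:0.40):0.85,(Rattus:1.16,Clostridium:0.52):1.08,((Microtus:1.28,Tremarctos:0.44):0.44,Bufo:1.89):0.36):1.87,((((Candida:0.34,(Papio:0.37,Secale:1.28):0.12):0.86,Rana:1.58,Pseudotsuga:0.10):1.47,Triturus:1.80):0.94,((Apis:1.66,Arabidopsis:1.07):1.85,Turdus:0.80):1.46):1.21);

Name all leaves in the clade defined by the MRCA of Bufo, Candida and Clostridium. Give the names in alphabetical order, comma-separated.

Tracing Bufo: it sits inside ((Microtus,Tremarctos),Bufo).
Tracing Candida: it sits inside (Candida,(Papio,Secale)).
Tracing Clostridium: it sits inside (Rattus,Clostridium).
The smallest clade enclosing all 3 is the whole tree (their MRCA is the root), so the answer is all 18 tips in alphabetical order.

Apis, Arabidopsis, Bufo, Callithrix, Candida, Clostridium, Formica, Microtus, Oryza, Papio, Pseudotsuga, Puma, Rana, Rattus, Secale, Tremarctos, Triturus, Turdus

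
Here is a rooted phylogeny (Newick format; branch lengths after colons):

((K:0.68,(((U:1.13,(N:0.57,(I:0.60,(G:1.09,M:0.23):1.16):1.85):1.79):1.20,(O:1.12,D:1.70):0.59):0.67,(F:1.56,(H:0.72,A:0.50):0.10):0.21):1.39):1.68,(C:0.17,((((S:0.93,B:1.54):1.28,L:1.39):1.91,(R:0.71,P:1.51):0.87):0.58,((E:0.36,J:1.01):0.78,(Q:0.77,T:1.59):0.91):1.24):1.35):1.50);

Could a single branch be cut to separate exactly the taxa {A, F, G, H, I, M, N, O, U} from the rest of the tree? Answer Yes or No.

The MRCA of the listed taxa subtends (((U,(N,(I,(G,M)))),(O,D)),(F,(H,A))).
That clade also contains D, which is not in the proposed group, so the group is not monophyletic.

No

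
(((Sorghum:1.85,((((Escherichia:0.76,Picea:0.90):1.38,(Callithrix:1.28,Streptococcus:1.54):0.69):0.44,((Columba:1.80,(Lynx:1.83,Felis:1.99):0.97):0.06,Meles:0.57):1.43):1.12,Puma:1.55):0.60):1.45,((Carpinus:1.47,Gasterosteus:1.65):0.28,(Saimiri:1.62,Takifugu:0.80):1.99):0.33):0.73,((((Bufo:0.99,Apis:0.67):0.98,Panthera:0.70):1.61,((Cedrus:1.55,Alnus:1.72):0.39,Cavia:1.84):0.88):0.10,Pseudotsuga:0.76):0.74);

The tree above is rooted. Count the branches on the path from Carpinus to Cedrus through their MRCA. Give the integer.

9

The MRCA of Carpinus and Cedrus is the root of the tree.
From Carpinus up to that node: 4 branches. From Cedrus up to the same node: 5 branches. Total: 4 + 5 = 9.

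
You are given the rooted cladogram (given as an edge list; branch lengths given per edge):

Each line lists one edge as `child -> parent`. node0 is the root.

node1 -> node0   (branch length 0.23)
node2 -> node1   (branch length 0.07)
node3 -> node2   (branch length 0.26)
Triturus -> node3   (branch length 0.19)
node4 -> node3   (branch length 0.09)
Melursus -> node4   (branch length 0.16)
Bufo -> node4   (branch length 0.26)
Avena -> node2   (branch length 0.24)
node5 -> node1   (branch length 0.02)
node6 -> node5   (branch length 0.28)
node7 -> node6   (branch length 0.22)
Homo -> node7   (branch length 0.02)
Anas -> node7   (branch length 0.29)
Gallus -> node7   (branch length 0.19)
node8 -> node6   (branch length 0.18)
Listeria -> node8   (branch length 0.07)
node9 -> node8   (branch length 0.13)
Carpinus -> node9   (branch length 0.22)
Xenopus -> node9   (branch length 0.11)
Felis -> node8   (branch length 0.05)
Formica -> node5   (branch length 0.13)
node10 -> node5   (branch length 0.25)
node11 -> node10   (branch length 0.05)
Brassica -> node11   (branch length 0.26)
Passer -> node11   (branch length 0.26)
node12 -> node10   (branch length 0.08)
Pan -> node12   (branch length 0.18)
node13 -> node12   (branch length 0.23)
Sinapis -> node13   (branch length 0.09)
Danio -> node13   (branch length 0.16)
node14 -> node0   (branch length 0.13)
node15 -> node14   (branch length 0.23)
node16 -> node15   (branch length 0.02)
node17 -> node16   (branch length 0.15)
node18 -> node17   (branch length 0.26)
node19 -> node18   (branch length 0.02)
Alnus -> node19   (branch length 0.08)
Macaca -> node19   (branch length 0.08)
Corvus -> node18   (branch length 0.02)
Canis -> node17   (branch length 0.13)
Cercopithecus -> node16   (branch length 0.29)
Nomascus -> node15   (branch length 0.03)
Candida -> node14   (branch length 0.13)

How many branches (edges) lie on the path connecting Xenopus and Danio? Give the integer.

8

The MRCA of Xenopus and Danio is the node subtending (((Homo,Anas,Gallus),(Listeria,(Carpinus,Xenopus),Felis)),Formica,((Brassica,Passer),(Pan,(Sinapis,Danio)))).
From Xenopus up to that node: 4 branches. From Danio up to the same node: 4 branches. Total: 4 + 4 = 8.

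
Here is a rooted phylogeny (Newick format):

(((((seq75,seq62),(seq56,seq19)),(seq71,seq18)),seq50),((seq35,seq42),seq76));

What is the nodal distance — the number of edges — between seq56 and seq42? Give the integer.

8

The MRCA of seq56 and seq42 is the root of the tree.
From seq56 up to that node: 5 branches. From seq42 up to the same node: 3 branches. Total: 5 + 3 = 8.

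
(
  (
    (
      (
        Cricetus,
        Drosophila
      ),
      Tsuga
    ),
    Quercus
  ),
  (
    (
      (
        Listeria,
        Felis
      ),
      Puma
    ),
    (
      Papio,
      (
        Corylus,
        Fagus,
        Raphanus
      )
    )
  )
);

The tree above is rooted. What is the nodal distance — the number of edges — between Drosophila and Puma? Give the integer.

The MRCA of Drosophila and Puma is the root of the tree.
From Drosophila up to that node: 4 branches. From Puma up to the same node: 3 branches. Total: 4 + 3 = 7.

7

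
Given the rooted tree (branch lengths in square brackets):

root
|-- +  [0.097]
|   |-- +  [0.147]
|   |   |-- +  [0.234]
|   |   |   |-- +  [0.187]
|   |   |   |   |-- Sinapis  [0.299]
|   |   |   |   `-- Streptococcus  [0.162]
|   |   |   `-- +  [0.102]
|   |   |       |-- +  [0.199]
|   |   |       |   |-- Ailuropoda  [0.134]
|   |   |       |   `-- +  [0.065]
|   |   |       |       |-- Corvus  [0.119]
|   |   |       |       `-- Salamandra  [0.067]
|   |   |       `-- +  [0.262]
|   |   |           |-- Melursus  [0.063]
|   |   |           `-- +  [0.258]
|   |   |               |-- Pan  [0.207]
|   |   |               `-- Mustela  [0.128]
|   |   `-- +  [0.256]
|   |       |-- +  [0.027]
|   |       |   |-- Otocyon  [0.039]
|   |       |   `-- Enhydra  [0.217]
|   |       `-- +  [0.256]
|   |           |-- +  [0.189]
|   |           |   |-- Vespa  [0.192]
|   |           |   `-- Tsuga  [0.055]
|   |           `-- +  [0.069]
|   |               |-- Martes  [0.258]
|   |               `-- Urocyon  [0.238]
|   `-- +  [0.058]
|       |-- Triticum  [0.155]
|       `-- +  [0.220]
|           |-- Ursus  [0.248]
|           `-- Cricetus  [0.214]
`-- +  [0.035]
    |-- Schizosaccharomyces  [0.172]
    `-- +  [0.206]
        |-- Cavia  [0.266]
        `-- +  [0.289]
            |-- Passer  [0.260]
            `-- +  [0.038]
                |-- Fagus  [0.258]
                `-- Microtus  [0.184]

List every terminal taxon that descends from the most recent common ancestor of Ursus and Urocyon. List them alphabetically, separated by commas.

Tracing Ursus: it sits inside (Ursus,Cricetus).
Tracing Urocyon: it sits inside (Martes,Urocyon).
The smallest clade enclosing both is ((((Sinapis,Streptococcus),((Ailuropoda,(Corvus,Salamandra)),(Melursus,(Pan,Mustela)))),((Otocyon,Enhydra),((Vespa,Tsuga),(Martes,Urocyon)))),(Triticum,(Ursus,Cricetus))); the answer is its 17 terminal taxa in alphabetical order.

Ailuropoda, Corvus, Cricetus, Enhydra, Martes, Melursus, Mustela, Otocyon, Pan, Salamandra, Sinapis, Streptococcus, Triticum, Tsuga, Urocyon, Ursus, Vespa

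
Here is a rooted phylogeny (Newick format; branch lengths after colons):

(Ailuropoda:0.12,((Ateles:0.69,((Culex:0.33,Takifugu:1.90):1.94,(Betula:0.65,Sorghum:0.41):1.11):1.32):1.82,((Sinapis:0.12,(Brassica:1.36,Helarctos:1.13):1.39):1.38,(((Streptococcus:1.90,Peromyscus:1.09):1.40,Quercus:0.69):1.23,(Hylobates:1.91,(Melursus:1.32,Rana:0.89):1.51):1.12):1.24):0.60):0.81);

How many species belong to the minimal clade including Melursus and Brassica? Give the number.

9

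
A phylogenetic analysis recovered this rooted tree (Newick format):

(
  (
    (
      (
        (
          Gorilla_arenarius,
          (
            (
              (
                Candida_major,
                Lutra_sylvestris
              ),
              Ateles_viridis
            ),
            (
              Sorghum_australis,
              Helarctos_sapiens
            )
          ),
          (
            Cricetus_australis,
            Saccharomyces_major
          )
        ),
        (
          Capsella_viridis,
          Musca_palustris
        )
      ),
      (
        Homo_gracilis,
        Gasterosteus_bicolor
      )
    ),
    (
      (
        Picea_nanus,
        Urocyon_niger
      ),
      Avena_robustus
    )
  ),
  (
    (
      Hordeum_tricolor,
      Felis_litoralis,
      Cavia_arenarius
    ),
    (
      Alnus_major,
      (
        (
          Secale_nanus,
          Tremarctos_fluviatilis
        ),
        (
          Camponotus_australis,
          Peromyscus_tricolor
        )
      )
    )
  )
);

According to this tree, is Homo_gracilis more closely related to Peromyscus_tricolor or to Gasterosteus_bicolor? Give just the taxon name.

Gasterosteus_bicolor

The MRCA of Homo_gracilis and Gasterosteus_bicolor subtends (Homo_gracilis,Gasterosteus_bicolor) (2 taxa).
The MRCA of Homo_gracilis and Peromyscus_tricolor is the root, subtending the entire tree (23 taxa).
The first is nested inside the second, so Homo_gracilis shares a more recent common ancestor with Gasterosteus_bicolor.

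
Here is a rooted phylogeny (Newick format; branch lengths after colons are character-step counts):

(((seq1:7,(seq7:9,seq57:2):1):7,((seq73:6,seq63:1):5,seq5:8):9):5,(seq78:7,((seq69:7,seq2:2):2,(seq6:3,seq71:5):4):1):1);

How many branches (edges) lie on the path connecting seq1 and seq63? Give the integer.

5

The MRCA of seq1 and seq63 is the node subtending ((seq1,(seq7,seq57)),((seq73,seq63),seq5)).
From seq1 up to that node: 2 branches. From seq63 up to the same node: 3 branches. Total: 2 + 3 = 5.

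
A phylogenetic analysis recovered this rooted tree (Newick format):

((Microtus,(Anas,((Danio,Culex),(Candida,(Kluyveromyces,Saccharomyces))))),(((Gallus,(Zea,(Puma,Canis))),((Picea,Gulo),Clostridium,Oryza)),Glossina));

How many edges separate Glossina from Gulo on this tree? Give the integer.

5

The MRCA of Glossina and Gulo is the node subtending (((Gallus,(Zea,(Puma,Canis))),((Picea,Gulo),Clostridium,Oryza)),Glossina).
From Glossina up to that node: 1 branch. From Gulo up to the same node: 4 branches. Total: 1 + 4 = 5.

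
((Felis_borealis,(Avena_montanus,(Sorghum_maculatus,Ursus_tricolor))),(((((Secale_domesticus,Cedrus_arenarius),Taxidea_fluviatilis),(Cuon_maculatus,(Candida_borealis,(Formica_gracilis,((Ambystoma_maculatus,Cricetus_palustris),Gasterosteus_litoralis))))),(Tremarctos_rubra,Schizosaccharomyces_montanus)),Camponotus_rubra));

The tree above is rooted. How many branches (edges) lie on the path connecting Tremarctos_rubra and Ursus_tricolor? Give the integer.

8

The MRCA of Tremarctos_rubra and Ursus_tricolor is the root of the tree.
From Tremarctos_rubra up to that node: 4 branches. From Ursus_tricolor up to the same node: 4 branches. Total: 4 + 4 = 8.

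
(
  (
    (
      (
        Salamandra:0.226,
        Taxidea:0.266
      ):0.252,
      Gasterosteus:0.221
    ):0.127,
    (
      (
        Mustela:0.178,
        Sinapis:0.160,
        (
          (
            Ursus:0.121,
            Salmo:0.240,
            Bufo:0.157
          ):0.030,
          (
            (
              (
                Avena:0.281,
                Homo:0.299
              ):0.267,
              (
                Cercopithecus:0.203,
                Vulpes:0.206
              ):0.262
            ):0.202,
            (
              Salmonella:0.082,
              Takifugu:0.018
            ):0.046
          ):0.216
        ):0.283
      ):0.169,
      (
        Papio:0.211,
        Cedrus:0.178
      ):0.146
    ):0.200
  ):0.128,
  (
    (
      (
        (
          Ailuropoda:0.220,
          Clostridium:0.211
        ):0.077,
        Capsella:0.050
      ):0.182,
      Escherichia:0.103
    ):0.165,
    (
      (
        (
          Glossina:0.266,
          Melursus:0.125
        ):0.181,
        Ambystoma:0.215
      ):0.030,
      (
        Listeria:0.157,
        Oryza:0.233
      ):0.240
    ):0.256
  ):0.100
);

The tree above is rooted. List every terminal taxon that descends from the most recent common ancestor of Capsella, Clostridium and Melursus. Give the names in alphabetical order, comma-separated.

Ailuropoda, Ambystoma, Capsella, Clostridium, Escherichia, Glossina, Listeria, Melursus, Oryza

Tracing Capsella: it sits inside ((Ailuropoda,Clostridium),Capsella).
Tracing Clostridium: it sits inside (Ailuropoda,Clostridium).
Tracing Melursus: it sits inside (Glossina,Melursus).
The smallest clade enclosing all 3 is ((((Ailuropoda,Clostridium),Capsella),Escherichia),(((Glossina,Melursus),Ambystoma),(Listeria,Oryza))); the answer is its 9 terminal taxa in alphabetical order.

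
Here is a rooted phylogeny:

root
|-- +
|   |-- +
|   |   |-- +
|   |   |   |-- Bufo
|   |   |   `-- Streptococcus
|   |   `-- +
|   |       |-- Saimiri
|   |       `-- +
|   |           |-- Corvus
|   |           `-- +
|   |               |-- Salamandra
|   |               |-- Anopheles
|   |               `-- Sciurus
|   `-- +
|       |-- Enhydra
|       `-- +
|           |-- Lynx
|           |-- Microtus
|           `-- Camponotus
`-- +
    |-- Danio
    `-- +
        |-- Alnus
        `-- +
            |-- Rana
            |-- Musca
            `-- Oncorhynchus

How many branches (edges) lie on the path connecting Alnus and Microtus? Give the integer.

The MRCA of Alnus and Microtus is the root of the tree.
From Alnus up to that node: 3 branches. From Microtus up to the same node: 4 branches. Total: 3 + 4 = 7.

7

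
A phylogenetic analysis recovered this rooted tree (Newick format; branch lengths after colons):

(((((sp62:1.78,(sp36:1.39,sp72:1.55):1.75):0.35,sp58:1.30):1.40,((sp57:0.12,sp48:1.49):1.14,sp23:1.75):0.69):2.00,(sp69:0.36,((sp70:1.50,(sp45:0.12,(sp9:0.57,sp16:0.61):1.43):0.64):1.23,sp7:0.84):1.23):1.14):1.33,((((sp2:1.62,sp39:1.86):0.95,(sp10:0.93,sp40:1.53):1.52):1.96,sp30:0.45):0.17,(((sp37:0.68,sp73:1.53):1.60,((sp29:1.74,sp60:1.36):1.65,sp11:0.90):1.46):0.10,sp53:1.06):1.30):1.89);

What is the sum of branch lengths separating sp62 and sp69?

The path runs sp62 → … → MRCA → … → sp69; the MRCA is the node subtending ((((sp62,(sp36,sp72)),sp58),((sp57,sp48),sp23)),(sp69,((sp70,(sp45,(sp9,sp16))),sp7))).
Branch lengths along that path: 1.78 + 0.35 + 1.40 + 2.00 + 1.14 + 0.36 = 7.03.

7.03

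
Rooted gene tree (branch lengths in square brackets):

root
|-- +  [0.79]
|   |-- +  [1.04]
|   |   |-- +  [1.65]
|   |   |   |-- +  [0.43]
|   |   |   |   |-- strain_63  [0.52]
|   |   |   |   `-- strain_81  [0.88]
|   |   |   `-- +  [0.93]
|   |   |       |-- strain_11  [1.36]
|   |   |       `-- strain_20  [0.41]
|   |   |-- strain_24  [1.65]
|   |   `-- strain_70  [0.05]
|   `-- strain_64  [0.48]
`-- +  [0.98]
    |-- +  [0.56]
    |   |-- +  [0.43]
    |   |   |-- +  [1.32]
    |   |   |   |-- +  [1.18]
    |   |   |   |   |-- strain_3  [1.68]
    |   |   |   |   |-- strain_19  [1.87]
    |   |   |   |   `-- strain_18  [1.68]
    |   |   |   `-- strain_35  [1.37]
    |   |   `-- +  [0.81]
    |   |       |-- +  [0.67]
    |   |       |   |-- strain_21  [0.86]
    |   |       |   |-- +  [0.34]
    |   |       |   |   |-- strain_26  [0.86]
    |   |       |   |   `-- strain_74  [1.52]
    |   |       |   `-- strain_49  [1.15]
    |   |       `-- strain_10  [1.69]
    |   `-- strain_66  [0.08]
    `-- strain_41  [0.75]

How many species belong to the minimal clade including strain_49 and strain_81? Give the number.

18

The MRCA of strain_49 and strain_81 is the root, so the clade is the entire tree.
That clade contains 18 terminal taxa: strain_10, strain_11, strain_18, strain_19, strain_20, strain_21, strain_24, strain_26, strain_3, strain_35, strain_41, strain_49, strain_63, strain_64, strain_66, strain_70, strain_74, strain_81.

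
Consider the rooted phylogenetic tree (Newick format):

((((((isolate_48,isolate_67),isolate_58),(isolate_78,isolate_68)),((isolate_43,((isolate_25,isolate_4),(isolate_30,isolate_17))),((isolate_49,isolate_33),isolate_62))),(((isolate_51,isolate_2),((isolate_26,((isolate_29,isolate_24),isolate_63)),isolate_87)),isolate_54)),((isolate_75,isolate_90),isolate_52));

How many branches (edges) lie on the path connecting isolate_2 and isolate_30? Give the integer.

The MRCA of isolate_2 and isolate_30 is the node subtending (((((isolate_48,isolate_67),isolate_58),(isolate_78,isolate_68)),((isolate_43,((isolate_25,isolate_4),(isolate_30,isolate_17))),((isolate_49,isolate_33),isolate_62))),(((isolate_51,isolate_2),((isolate_26,((isolate_29,isolate_24),isolate_63)),isolate_87)),isolate_54)).
From isolate_2 up to that node: 4 branches. From isolate_30 up to the same node: 6 branches. Total: 4 + 6 = 10.

10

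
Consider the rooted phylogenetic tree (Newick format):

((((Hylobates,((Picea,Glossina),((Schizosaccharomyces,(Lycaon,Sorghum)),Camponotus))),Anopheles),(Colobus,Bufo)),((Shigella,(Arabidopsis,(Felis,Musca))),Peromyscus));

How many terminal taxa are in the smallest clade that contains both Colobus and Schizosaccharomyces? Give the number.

10

The MRCA of Colobus and Schizosaccharomyces is the node subtending (((Hylobates,((Picea,Glossina),((Schizosaccharomyces,(Lycaon,Sorghum)),Camponotus))),Anopheles),(Colobus,Bufo)).
That clade contains 10 terminal taxa: Anopheles, Bufo, Camponotus, Colobus, Glossina, Hylobates, Lycaon, Picea, Schizosaccharomyces, Sorghum.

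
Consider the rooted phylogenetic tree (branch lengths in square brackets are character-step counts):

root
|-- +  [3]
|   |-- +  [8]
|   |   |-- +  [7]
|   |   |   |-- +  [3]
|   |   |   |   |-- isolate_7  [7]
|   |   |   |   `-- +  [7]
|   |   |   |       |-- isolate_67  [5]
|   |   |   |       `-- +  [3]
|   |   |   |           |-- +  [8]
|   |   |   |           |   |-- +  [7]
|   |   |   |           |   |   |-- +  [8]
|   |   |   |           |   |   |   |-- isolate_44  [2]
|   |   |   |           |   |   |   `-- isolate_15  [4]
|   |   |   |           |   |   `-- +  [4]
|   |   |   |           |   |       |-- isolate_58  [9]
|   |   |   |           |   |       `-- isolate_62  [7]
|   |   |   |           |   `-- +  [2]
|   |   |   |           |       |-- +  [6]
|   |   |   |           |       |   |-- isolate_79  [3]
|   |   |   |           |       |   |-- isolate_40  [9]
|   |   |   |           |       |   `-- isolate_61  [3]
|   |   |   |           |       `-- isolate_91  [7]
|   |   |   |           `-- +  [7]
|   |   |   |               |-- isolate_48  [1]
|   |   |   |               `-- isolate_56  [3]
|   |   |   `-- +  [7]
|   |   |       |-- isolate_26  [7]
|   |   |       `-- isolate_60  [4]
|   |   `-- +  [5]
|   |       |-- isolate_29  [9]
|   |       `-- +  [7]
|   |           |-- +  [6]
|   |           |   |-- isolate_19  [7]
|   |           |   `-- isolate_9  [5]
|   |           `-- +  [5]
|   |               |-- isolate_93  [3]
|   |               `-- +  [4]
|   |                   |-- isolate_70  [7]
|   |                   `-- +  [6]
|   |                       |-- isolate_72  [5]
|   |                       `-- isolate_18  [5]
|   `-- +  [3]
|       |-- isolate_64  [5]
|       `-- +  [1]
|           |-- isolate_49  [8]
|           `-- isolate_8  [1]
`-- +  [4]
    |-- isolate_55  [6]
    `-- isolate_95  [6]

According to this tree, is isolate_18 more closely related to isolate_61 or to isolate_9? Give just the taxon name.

isolate_9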